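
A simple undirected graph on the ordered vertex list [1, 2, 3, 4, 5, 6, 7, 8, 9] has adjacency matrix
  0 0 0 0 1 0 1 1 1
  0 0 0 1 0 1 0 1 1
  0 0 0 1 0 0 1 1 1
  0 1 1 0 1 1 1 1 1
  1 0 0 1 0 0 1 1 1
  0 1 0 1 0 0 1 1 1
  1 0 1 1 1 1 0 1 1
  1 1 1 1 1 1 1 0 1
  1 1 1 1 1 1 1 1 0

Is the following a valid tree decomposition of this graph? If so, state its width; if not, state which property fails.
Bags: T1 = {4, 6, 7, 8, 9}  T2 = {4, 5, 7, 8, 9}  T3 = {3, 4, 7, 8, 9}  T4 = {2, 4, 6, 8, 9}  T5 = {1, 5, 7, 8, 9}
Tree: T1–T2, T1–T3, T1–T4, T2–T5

Vertex coverage: the bags together contain {1, 2, 3, 4, 5, 6, 7, 8, 9}, the full vertex set. Edge coverage: each edge of G has both endpoints in at least one bag. Running intersection: for every vertex, the bags containing it form a connected subtree. All three properties hold, so this is a valid tree decomposition of width max|bag| − 1 = 4, and hence tw(G) ≤ 4.

Yes; width 4.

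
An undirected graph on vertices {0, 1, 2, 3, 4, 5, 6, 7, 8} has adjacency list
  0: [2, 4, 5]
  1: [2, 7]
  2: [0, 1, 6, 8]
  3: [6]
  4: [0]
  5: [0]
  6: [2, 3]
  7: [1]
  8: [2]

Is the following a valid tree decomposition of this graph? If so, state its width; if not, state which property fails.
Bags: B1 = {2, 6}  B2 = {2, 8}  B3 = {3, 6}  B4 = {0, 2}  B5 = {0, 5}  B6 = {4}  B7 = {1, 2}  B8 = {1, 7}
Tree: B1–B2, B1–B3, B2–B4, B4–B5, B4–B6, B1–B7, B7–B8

A tree decomposition must satisfy three properties: every vertex lies in some bag; for every edge, both endpoints lie together in some bag; and for every vertex, the bags containing it form a connected subtree. Here edge (0,4) lies in no bag, so the decomposition is invalid.

No — edge (0,4) lies in no bag.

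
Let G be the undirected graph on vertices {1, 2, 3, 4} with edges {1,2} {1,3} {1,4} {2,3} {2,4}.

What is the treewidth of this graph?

A width-2 tree decomposition is:
Bags: B1 = {1, 2, 4}  B2 = {1, 2, 3}
Tree: B1–B2
Every bag has size at most 3, so the width is 3 − 1 = 2 and tw(G) ≤ 2. For the lower bound, the 3 vertices {1, 2, 3} are pairwise adjacent, and any tree decomposition puts a clique entirely inside one bag — forcing width ≥ 2. The upper and lower bounds meet at 2, so that is the treewidth.

2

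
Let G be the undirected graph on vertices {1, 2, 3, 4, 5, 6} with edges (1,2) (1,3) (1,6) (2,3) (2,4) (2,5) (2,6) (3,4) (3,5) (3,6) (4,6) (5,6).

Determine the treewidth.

A width-3 tree decomposition is:
Bags: B1 = {1, 2, 3, 6}  B2 = {2, 3, 4, 6}  B3 = {2, 3, 5, 6}
Tree: B1–B2, B2–B3
Every bag has size at most 4, so the width is 4 − 1 = 3 and tw(G) ≤ 3. On the other hand G contains the 4-clique {1, 2, 3, 6}. A clique must lie in a single bag of any decomposition, so no decomposition can have width below 3. Hence tw(G) = 3 exactly.

3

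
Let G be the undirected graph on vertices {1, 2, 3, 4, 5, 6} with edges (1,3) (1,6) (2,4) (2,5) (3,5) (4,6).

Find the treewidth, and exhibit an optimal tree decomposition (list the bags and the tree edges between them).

Treewidth 2.
One optimal decomposition is:
Bags: B1 = {2, 4, 5}  B2 = {3, 4, 5}  B3 = {1, 3, 4}  B4 = {1, 4, 6}
Tree: B1–B2, B2–B3, B3–B4

Each bag holds 3 vertices, so the decomposition has width 2, which upper-bounds the treewidth. Since 4–2–5–3–1–6–4 is a cycle in G, G is not acyclic. Forests are exactly the graphs of treewidth ≤ 1, so tw(G) ≥ 2. Therefore the treewidth is 2.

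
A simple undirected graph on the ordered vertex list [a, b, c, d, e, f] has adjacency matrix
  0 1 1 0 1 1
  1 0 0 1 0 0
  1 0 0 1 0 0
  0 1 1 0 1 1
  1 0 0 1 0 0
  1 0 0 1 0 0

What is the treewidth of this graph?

2

A width-2 tree decomposition is:
Bags: B1 = {a, d, e}  B2 = {a, b, d}  B3 = {a, c, d}  B4 = {a, d, f}
Tree: B1–B2, B2–B3, B3–B4
Every bag has size at most 3, so the width is 3 − 1 = 2 and tw(G) ≤ 2. For the lower bound, G contains the cycle d–e–a–b–d, so G is not a forest; only forests have treewidth ≤ 1, hence tw(G) ≥ 2. Therefore the treewidth is 2.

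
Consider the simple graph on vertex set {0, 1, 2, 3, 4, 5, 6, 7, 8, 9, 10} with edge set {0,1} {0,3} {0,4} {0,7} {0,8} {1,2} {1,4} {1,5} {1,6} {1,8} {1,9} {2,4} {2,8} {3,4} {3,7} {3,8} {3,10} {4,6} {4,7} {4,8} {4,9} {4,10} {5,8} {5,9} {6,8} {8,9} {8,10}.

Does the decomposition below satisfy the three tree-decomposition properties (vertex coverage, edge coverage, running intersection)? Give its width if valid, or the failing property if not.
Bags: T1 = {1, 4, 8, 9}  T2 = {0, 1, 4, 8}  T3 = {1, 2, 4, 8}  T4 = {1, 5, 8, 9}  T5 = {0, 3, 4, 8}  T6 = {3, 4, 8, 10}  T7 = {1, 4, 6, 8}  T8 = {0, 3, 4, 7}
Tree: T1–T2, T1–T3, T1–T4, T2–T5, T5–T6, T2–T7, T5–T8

Every vertex of G appears in some bag (union = {0, 1, 2, 3, 4, 5, 6, 7, 8, 9, 10}); every edge is covered by a bag; and for each vertex v the set of bags containing v is connected in the bag tree. The decomposition is therefore valid. The largest bag has 4 vertices, so the width is 3.

Yes; width 3.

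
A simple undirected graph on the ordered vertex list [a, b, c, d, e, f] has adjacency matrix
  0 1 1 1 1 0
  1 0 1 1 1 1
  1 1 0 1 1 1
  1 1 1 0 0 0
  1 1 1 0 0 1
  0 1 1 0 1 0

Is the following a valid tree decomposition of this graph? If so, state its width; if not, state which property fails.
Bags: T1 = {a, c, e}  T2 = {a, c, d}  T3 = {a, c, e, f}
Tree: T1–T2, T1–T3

No — vertex b appears in no bag.

A tree decomposition must satisfy three properties: every vertex lies in some bag; for every edge, both endpoints lie together in some bag; and for every vertex, the bags containing it form a connected subtree. Here vertex b appears in no bag, so the decomposition is invalid.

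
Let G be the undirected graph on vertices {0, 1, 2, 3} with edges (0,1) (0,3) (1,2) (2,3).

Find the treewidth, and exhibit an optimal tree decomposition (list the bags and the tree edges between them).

Treewidth 2.
Bags: B1 = {0, 1, 3}  B2 = {1, 2, 3}
Tree: B1–B2

Each bag holds 3 vertices, so the decomposition has width 2, which upper-bounds the treewidth. Since 3–0–1–2–3 is a cycle in G, G is not acyclic. Forests are exactly the graphs of treewidth ≤ 1, so tw(G) ≥ 2. Hence tw(G) = 2 exactly.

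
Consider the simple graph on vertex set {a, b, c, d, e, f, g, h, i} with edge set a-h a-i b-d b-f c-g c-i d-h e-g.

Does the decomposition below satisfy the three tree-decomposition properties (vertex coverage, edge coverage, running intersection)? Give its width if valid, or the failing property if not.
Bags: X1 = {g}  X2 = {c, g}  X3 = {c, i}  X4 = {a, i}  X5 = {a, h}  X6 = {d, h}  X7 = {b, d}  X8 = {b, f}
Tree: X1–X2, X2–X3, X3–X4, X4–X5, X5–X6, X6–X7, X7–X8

No — vertex e appears in no bag.

A tree decomposition must satisfy three properties: every vertex lies in some bag; for every edge, both endpoints lie together in some bag; and for every vertex, the bags containing it form a connected subtree. Here vertex e appears in no bag, so the decomposition is invalid.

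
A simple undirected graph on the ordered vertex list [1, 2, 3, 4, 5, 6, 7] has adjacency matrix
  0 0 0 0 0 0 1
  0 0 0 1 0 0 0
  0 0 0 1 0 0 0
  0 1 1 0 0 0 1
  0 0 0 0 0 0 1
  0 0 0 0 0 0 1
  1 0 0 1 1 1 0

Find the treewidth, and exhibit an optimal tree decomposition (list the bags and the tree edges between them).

Each bag holds 2 vertices, so the decomposition has width 1, which upper-bounds the treewidth. Any graph with an edge has treewidth ≥ 1, and G has the edge 7–4. Therefore the treewidth is 1.

Treewidth 1.
One optimal decomposition is:
Bags: B1 = {4, 7}  B2 = {6, 7}  B3 = {5, 7}  B4 = {3, 4}  B5 = {1, 7}  B6 = {2, 4}
Tree: B1–B2, B1–B3, B1–B4, B1–B5, B4–B6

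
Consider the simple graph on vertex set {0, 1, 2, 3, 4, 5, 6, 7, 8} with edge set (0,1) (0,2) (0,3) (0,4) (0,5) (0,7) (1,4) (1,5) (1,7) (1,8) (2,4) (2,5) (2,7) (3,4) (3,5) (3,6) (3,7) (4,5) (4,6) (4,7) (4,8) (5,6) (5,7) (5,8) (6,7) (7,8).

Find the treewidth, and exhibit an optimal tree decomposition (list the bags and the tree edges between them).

Treewidth 4.
Bags: B1 = {0, 2, 4, 5, 7}  B2 = {0, 1, 4, 5, 7}  B3 = {0, 3, 4, 5, 7}  B4 = {3, 4, 5, 6, 7}  B5 = {1, 4, 5, 7, 8}
Tree: B1–B2, B2–B3, B3–B4, B2–B5

Each bag holds 5 vertices, so the decomposition has width 4, which upper-bounds the treewidth. For the lower bound, the 5 vertices {0, 1, 4, 5, 7} are pairwise adjacent, and any tree decomposition puts a clique entirely inside one bag — forcing width ≥ 4. Therefore the treewidth is 4.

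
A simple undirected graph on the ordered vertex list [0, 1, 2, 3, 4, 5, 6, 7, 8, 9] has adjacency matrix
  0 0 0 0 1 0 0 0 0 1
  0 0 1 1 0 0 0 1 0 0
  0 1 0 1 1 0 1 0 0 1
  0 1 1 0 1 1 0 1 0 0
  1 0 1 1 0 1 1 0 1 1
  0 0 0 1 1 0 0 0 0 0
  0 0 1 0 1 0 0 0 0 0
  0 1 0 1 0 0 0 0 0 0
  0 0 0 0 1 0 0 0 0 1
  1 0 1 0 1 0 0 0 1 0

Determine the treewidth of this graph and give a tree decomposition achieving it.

Treewidth 2.
One optimal decomposition is:
Bags: B1 = {4, 8, 9}  B2 = {0, 4, 9}  B3 = {2, 4, 9}  B4 = {2, 4, 6}  B5 = {2, 3, 4}  B6 = {1, 2, 3}  B7 = {1, 3, 7}  B8 = {3, 4, 5}
Tree: B1–B2, B1–B3, B3–B4, B3–B5, B5–B6, B6–B7, B5–B8

The largest bag has 3 vertices, giving width 2; this decomposition certifies tw(G) ≤ 2. Conversely, {1, 2, 3} is a clique of size 3, and the vertices of any clique must share a bag in every tree decomposition; so some bag has ≥ 3 vertices and tw(G) ≥ 2. The upper and lower bounds meet at 2, so that is the treewidth.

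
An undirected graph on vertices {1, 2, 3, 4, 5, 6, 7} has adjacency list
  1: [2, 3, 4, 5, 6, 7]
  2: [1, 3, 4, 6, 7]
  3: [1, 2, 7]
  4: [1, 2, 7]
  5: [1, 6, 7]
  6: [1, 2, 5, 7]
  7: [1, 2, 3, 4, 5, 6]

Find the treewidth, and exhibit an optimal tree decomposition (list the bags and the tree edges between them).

Treewidth 3.
Bags: B1 = {1, 2, 3, 7}  B2 = {1, 2, 4, 7}  B3 = {1, 2, 6, 7}  B4 = {1, 5, 6, 7}
Tree: B1–B2, B1–B3, B3–B4

The largest bag has 4 vertices, giving width 3; this decomposition certifies tw(G) ≤ 3. For the lower bound, the 4 vertices {1, 2, 3, 7} are pairwise adjacent, and any tree decomposition puts a clique entirely inside one bag — forcing width ≥ 3. Combining the bounds, tw(G) = 3.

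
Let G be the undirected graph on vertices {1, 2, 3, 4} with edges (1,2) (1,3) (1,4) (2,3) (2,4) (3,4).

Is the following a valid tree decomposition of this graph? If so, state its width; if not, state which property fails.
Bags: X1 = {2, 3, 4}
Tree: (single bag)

A tree decomposition must satisfy three properties: every vertex lies in some bag; for every edge, both endpoints lie together in some bag; and for every vertex, the bags containing it form a connected subtree. Here vertex 1 appears in no bag, so the decomposition is invalid.

No — vertex 1 appears in no bag.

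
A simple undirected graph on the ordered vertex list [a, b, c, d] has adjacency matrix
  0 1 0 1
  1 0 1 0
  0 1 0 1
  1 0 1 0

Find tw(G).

A width-2 tree decomposition is:
Bags: B1 = {b, c, d}  B2 = {a, b, d}
Tree: B1–B2
Every bag has size at most 3, so the width is 3 − 1 = 2 and tw(G) ≤ 2. Since d–c–b–a–d is a cycle in G, G is not acyclic. Forests are exactly the graphs of treewidth ≤ 1, so tw(G) ≥ 2. Combining the bounds, tw(G) = 2.

2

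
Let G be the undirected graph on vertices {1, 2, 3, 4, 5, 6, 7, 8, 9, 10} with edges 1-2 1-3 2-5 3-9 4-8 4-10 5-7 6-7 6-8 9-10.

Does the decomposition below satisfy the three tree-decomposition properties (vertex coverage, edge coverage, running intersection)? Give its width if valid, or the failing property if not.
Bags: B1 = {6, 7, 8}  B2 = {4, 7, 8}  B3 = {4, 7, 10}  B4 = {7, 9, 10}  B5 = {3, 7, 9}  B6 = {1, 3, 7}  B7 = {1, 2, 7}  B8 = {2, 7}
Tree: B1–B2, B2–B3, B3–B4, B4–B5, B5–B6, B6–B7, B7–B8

No — vertex 5 appears in no bag.

A tree decomposition must satisfy three properties: every vertex lies in some bag; for every edge, both endpoints lie together in some bag; and for every vertex, the bags containing it form a connected subtree. Here vertex 5 appears in no bag, so the decomposition is invalid.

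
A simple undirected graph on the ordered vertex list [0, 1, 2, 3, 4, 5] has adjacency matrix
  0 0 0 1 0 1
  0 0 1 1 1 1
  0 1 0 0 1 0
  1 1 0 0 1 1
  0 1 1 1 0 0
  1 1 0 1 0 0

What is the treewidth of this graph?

A width-2 tree decomposition is:
Bags: B1 = {1, 2, 4}  B2 = {1, 3, 4}  B3 = {1, 3, 5}  B4 = {0, 3, 5}
Tree: B1–B2, B2–B3, B3–B4
Every bag has size at most 3, so the width is 3 − 1 = 2 and tw(G) ≤ 2. For the lower bound, the 3 vertices {0, 3, 5} are pairwise adjacent, and any tree decomposition puts a clique entirely inside one bag — forcing width ≥ 2. Therefore the treewidth is 2.

2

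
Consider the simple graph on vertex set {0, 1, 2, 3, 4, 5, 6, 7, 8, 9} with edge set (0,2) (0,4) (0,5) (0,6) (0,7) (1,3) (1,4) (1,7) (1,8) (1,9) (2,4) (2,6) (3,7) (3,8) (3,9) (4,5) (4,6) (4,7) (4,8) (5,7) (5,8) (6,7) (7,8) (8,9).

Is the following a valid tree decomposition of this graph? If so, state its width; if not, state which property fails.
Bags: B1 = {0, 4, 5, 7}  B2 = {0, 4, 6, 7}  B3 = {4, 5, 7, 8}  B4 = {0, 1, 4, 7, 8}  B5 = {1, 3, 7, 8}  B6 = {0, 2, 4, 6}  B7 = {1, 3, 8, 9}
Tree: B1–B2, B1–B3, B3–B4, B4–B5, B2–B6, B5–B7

A tree decomposition must satisfy three properties: every vertex lies in some bag; for every edge, both endpoints lie together in some bag; and for every vertex, the bags containing it form a connected subtree. Here bags containing vertex 0 are not connected in the tree, so the decomposition is invalid.

No — bags containing vertex 0 are not connected in the tree.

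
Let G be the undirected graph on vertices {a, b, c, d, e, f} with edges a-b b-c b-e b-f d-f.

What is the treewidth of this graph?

1

A width-1 tree decomposition is:
Bags: B1 = {b, f}  B2 = {b, c}  B3 = {a, b}  B4 = {d, f}  B5 = {b, e}
Tree: B1–B2, B1–B3, B1–B4, B3–B5
The largest bag has 2 vertices, giving width 1; this decomposition certifies tw(G) ≤ 1. Any graph with an edge has treewidth ≥ 1, and G has the edge f–b. Combining the bounds, tw(G) = 1.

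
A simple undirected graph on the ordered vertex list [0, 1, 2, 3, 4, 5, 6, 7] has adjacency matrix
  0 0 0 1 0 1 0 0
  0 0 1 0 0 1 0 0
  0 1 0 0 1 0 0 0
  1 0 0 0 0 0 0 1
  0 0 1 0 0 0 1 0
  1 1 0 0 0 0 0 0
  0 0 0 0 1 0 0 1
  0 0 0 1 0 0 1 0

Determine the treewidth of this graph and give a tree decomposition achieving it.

The largest bag has 3 vertices, giving width 2; this decomposition certifies tw(G) ≤ 2. The edges 0–5–1–2–4–6–7–3–0 form a cycle, so G is not a tree and its treewidth is at least 2. Combining the bounds, tw(G) = 2.

Treewidth 2.
One such decomposition:
Bags: B1 = {0, 1, 5}  B2 = {0, 1, 2}  B3 = {0, 2, 4}  B4 = {0, 4, 6}  B5 = {0, 6, 7}  B6 = {0, 3, 7}
Tree: B1–B2, B2–B3, B3–B4, B4–B5, B5–B6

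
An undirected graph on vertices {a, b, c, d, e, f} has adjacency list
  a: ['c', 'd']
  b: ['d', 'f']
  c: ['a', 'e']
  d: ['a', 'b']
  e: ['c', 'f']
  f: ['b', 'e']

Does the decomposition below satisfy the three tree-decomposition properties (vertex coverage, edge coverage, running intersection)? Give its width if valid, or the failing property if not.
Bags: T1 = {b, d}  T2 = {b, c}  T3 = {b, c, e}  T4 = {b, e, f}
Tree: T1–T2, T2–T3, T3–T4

A tree decomposition must satisfy three properties: every vertex lies in some bag; for every edge, both endpoints lie together in some bag; and for every vertex, the bags containing it form a connected subtree. Here vertex a appears in no bag, so the decomposition is invalid.

No — vertex a appears in no bag.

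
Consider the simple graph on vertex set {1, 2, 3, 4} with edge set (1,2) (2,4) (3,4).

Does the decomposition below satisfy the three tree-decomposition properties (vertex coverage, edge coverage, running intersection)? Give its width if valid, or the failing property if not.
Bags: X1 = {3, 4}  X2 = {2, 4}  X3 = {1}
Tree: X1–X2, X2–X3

No — edge (2,1) lies in no bag.

A tree decomposition must satisfy three properties: every vertex lies in some bag; for every edge, both endpoints lie together in some bag; and for every vertex, the bags containing it form a connected subtree. Here edge (2,1) lies in no bag, so the decomposition is invalid.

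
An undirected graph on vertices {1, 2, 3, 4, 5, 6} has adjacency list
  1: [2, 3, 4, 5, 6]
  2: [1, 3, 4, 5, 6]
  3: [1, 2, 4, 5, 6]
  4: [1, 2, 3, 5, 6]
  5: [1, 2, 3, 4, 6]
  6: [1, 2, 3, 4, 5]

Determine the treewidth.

5

A width-5 tree decomposition is:
Bags: B1 = {1, 2, 3, 4, 5, 6}
Tree: (single bag)
A single bag containing all 6 vertices is trivially a valid decomposition of width 5. For the lower bound, the 6 vertices {1, 2, 3, 4, 5, 6} are pairwise adjacent, and any tree decomposition puts a clique entirely inside one bag — forcing width ≥ 5. Hence tw(G) = 5 exactly.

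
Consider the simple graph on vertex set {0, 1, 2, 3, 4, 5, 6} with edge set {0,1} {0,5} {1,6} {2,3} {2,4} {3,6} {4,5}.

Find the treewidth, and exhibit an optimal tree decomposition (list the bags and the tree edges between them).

Treewidth 2.
One such decomposition:
Bags: B1 = {0, 1, 6}  B2 = {0, 5, 6}  B3 = {4, 5, 6}  B4 = {2, 4, 6}  B5 = {2, 3, 6}
Tree: B1–B2, B2–B3, B3–B4, B4–B5

The largest bag has 3 vertices, giving width 2; this decomposition certifies tw(G) ≤ 2. Since 6–1–0–5–4–2–3–6 is a cycle in G, G is not acyclic. Forests are exactly the graphs of treewidth ≤ 1, so tw(G) ≥ 2. The upper and lower bounds meet at 2, so that is the treewidth.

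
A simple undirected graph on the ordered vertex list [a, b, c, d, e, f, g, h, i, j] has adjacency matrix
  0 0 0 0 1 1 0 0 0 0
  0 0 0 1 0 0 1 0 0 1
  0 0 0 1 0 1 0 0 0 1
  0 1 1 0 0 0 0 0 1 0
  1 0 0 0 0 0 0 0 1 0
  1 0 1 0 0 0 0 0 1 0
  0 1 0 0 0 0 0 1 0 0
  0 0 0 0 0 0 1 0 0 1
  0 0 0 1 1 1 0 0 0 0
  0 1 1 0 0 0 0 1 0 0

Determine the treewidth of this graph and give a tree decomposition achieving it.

Each bag holds 3 vertices, so the decomposition has width 2, which upper-bounds the treewidth. Since g–h–j–b–g is a cycle in G, G is not acyclic. Forests are exactly the graphs of treewidth ≤ 1, so tw(G) ≥ 2. Therefore the treewidth is 2.

Treewidth 2.
One such decomposition:
Bags: B1 = {b, g, h}  B2 = {b, h, j}  B3 = {b, d, j}  B4 = {c, d, j}  B5 = {c, d, i}  B6 = {c, f, i}  B7 = {e, f, i}  B8 = {a, e, f}
Tree: B1–B2, B2–B3, B3–B4, B4–B5, B5–B6, B6–B7, B7–B8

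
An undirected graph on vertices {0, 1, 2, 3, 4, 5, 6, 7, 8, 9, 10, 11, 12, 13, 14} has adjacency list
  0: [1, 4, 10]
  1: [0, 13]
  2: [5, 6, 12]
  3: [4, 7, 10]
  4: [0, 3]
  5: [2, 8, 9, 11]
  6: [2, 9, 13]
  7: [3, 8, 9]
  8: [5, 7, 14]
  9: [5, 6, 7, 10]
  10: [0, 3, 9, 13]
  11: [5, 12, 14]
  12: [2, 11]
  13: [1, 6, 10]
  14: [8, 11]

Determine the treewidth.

A width-3 tree decomposition is:
Bags: B1 = {0, 1, 4, 13}  B2 = {0, 4, 10, 13}  B3 = {3, 4, 10, 13}  B4 = {3, 6, 10, 13}  B5 = {3, 6, 9, 10}  B6 = {3, 6, 7, 9}  B7 = {2, 6, 7, 9}  B8 = {2, 5, 7, 9}  B9 = {2, 5, 7, 8}  B10 = {2, 5, 8, 12}  B11 = {5, 8, 11, 12}  B12 = {8, 11, 12, 14}
Tree: B1–B2, B2–B3, B3–B4, B4–B5, B5–B6, B6–B7, B7–B8, B8–B9, B9–B10, B10–B11, B11–B12
The largest bag has 4 vertices, giving width 3; this decomposition certifies tw(G) ≤ 3. For the lower bound: the 4 vertex sets {0,1,4}, {13}, {10}, {3,6,7,9} are disjoint, each induces a connected subgraph, and every pair is joined by at least one edge of G. Contracting each set to a single vertex therefore yields K_{4} as a minor, and since treewidth is minor-monotone, tw(G) ≥ tw(K_{4}) = 3. The upper and lower bounds meet at 3, so that is the treewidth.

3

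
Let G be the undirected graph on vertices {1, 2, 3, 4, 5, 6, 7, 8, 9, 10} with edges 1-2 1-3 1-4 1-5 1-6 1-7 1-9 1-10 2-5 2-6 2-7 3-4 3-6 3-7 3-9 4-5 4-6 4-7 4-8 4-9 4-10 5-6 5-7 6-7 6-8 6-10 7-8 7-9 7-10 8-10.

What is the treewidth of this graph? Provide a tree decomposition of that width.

Treewidth 4.
One optimal decomposition is:
Bags: B1 = {1, 3, 4, 6, 7}  B2 = {1, 4, 6, 7, 10}  B3 = {1, 4, 5, 6, 7}  B4 = {1, 3, 4, 7, 9}  B5 = {1, 2, 5, 6, 7}  B6 = {4, 6, 7, 8, 10}
Tree: B1–B2, B2–B3, B1–B4, B3–B5, B2–B6

Each bag holds 5 vertices, so the decomposition has width 4, which upper-bounds the treewidth. On the other hand G contains the 5-clique {4, 6, 7, 8, 10}. A clique must lie in a single bag of any decomposition, so no decomposition can have width below 4. Combining the bounds, tw(G) = 4.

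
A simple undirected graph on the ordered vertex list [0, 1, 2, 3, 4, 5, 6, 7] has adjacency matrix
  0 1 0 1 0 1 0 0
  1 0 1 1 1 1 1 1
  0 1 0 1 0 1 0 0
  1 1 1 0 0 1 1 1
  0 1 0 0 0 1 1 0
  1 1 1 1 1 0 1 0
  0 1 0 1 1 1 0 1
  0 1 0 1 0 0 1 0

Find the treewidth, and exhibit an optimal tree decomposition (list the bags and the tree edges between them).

Every bag has size at most 4, so the width is 4 − 1 = 3 and tw(G) ≤ 3. For the lower bound, the 4 vertices {0, 1, 3, 5} are pairwise adjacent, and any tree decomposition puts a clique entirely inside one bag — forcing width ≥ 3. Combining the bounds, tw(G) = 3.

Treewidth 3.
Bags: B1 = {0, 1, 3, 5}  B2 = {1, 3, 5, 6}  B3 = {1, 2, 3, 5}  B4 = {1, 3, 6, 7}  B5 = {1, 4, 5, 6}
Tree: B1–B2, B2–B3, B2–B4, B2–B5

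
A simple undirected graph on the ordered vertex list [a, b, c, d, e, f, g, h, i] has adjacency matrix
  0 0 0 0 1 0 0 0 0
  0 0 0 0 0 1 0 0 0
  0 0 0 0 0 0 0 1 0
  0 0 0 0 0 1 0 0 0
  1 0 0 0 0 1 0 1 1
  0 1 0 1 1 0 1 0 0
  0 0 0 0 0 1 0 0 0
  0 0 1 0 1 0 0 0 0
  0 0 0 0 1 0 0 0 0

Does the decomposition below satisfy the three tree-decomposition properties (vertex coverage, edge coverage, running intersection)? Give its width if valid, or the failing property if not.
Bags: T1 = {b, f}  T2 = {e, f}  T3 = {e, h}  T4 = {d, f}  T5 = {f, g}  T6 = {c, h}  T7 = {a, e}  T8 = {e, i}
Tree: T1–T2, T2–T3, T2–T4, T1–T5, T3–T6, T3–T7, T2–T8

Vertex coverage: the bags together contain {a, b, c, d, e, f, g, h, i}, the full vertex set. Edge coverage: each edge of G has both endpoints in at least one bag. Running intersection: for every vertex, the bags containing it form a connected subtree. All three properties hold, so this is a valid tree decomposition of width max|bag| − 1 = 1, and hence tw(G) ≤ 1.

Yes; width 1.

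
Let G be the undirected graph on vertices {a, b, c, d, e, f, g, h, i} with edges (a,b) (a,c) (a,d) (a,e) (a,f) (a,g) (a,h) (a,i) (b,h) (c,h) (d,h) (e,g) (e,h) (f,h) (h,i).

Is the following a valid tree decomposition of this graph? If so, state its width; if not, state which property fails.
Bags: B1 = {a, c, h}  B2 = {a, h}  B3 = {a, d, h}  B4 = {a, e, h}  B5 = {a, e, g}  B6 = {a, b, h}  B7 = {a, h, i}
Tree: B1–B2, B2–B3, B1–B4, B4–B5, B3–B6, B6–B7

No — vertex f appears in no bag.

A tree decomposition must satisfy three properties: every vertex lies in some bag; for every edge, both endpoints lie together in some bag; and for every vertex, the bags containing it form a connected subtree. Here vertex f appears in no bag, so the decomposition is invalid.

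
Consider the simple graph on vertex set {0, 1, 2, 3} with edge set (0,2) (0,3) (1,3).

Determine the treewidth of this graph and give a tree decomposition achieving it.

Every bag has size at most 2, so the width is 2 − 1 = 1 and tw(G) ≤ 1. Since G has at least one edge (e.g. 0–3), it is not an edgeless graph, so tw(G) ≥ 1. Therefore the treewidth is 1.

Treewidth 1.
One such decomposition:
Bags: B1 = {0, 3}  B2 = {1, 3}  B3 = {0, 2}
Tree: B1–B2, B1–B3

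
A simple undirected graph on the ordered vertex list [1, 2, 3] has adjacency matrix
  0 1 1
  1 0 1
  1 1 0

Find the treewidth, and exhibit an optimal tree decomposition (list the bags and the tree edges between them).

Treewidth 2.
Bags: B1 = {1, 2, 3}
Tree: (single bag)

With just one bag of size 3, the width is 3 − 1 = 2, so tw(G) ≤ 2. For the lower bound, the 3 vertices {1, 2, 3} are pairwise adjacent, and any tree decomposition puts a clique entirely inside one bag — forcing width ≥ 2. Combining the bounds, tw(G) = 2.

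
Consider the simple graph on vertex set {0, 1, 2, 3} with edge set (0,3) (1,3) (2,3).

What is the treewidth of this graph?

1

A width-1 tree decomposition is:
Bags: B1 = {2, 3}  B2 = {0, 3}  B3 = {1, 3}
Tree: B1–B2, B1–B3
Each bag holds 2 vertices, so the decomposition has width 1, which upper-bounds the treewidth. Since G has at least one edge (e.g. 3–2), it is not an edgeless graph, so tw(G) ≥ 1. Combining the bounds, tw(G) = 1.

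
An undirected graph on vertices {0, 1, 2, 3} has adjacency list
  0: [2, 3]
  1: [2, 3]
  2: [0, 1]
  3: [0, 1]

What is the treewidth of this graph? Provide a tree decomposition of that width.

Every bag has size at most 3, so the width is 3 − 1 = 2 and tw(G) ≤ 2. For the lower bound, G contains the cycle 1–3–0–2–1, so G is not a forest; only forests have treewidth ≤ 1, hence tw(G) ≥ 2. Combining the bounds, tw(G) = 2.

Treewidth 2.
Bags: B1 = {0, 1, 3}  B2 = {0, 1, 2}
Tree: B1–B2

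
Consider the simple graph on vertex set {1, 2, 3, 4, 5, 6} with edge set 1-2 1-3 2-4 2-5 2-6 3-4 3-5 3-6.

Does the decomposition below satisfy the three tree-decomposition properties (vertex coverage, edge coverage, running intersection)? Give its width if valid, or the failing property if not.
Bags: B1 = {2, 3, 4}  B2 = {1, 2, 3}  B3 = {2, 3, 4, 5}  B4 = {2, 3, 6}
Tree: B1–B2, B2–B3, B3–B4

No — bags containing vertex 4 are not connected in the tree.

A tree decomposition must satisfy three properties: every vertex lies in some bag; for every edge, both endpoints lie together in some bag; and for every vertex, the bags containing it form a connected subtree. Here bags containing vertex 4 are not connected in the tree, so the decomposition is invalid.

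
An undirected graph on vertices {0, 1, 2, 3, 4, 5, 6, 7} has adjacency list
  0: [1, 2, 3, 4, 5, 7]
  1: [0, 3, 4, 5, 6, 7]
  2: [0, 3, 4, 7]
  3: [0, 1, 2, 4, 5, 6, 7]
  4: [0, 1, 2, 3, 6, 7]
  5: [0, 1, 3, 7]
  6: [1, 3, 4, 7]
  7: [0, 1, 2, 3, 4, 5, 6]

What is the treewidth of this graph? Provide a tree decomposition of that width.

Treewidth 4.
One such decomposition:
Bags: B1 = {1, 3, 4, 6, 7}  B2 = {0, 1, 3, 4, 7}  B3 = {0, 2, 3, 4, 7}  B4 = {0, 1, 3, 5, 7}
Tree: B1–B2, B2–B3, B2–B4

Every bag has size at most 5, so the width is 5 − 1 = 4 and tw(G) ≤ 4. For the lower bound, the 5 vertices {0, 1, 3, 4, 7} are pairwise adjacent, and any tree decomposition puts a clique entirely inside one bag — forcing width ≥ 4. Combining the bounds, tw(G) = 4.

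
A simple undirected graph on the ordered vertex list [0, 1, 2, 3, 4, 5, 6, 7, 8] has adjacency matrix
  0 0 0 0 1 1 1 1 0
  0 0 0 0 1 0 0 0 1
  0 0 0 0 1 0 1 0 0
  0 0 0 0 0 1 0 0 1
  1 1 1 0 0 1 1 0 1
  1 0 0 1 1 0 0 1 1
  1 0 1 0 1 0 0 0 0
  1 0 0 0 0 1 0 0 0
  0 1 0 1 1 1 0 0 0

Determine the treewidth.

A width-2 tree decomposition is:
Bags: B1 = {4, 5, 8}  B2 = {0, 4, 5}  B3 = {0, 4, 6}  B4 = {2, 4, 6}  B5 = {3, 5, 8}  B6 = {0, 5, 7}  B7 = {1, 4, 8}
Tree: B1–B2, B2–B3, B3–B4, B1–B5, B2–B6, B1–B7
Every bag has size at most 3, so the width is 3 − 1 = 2 and tw(G) ≤ 2. Conversely, {3, 5, 8} is a clique of size 3, and the vertices of any clique must share a bag in every tree decomposition; so some bag has ≥ 3 vertices and tw(G) ≥ 2. Combining the bounds, tw(G) = 2.

2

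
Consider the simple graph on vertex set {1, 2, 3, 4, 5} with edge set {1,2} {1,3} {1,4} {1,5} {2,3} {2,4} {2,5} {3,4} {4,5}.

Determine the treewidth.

3

A width-3 tree decomposition is:
Bags: B1 = {1, 2, 4, 5}  B2 = {1, 2, 3, 4}
Tree: B1–B2
Every bag has size at most 4, so the width is 4 − 1 = 3 and tw(G) ≤ 3. Conversely, {1, 2, 3, 4} is a clique of size 4, and the vertices of any clique must share a bag in every tree decomposition; so some bag has ≥ 4 vertices and tw(G) ≥ 3. Hence tw(G) = 3 exactly.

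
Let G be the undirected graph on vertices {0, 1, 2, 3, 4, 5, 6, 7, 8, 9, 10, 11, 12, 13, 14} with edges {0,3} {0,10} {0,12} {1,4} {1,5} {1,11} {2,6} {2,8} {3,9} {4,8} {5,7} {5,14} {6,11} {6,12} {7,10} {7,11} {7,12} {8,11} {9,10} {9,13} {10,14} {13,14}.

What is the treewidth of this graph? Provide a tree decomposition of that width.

The largest bag has 4 vertices, giving width 3; this decomposition certifies tw(G) ≤ 3. For the lower bound: the 4 vertex sets {2,4,8}, {1}, {11}, {5,6,7,12} are disjoint, each induces a connected subgraph, and every pair is joined by at least one edge of G. Contracting each set to a single vertex therefore yields K_{4} as a minor, and since treewidth is minor-monotone, tw(G) ≥ tw(K_{4}) = 3. Hence tw(G) = 3 exactly.

Treewidth 3.
One such decomposition:
Bags: B1 = {1, 2, 4, 8}  B2 = {1, 2, 8, 11}  B3 = {1, 2, 6, 11}  B4 = {1, 5, 6, 11}  B5 = {5, 6, 7, 11}  B6 = {5, 6, 7, 12}  B7 = {5, 7, 12, 14}  B8 = {7, 10, 12, 14}  B9 = {0, 10, 12, 14}  B10 = {0, 10, 13, 14}  B11 = {0, 9, 10, 13}  B12 = {0, 3, 9, 13}
Tree: B1–B2, B2–B3, B3–B4, B4–B5, B5–B6, B6–B7, B7–B8, B8–B9, B9–B10, B10–B11, B11–B12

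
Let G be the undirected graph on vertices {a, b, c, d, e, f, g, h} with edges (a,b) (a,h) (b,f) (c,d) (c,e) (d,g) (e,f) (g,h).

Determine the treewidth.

A width-2 tree decomposition is:
Bags: B1 = {c, d, e}  B2 = {d, e, g}  B3 = {e, g, h}  B4 = {a, e, h}  B5 = {a, b, e}  B6 = {b, e, f}
Tree: B1–B2, B2–B3, B3–B4, B4–B5, B5–B6
The largest bag has 3 vertices, giving width 2; this decomposition certifies tw(G) ≤ 2. The edges e–c–d–g–h–a–b–f–e form a cycle, so G is not a tree and its treewidth is at least 2. Therefore the treewidth is 2.

2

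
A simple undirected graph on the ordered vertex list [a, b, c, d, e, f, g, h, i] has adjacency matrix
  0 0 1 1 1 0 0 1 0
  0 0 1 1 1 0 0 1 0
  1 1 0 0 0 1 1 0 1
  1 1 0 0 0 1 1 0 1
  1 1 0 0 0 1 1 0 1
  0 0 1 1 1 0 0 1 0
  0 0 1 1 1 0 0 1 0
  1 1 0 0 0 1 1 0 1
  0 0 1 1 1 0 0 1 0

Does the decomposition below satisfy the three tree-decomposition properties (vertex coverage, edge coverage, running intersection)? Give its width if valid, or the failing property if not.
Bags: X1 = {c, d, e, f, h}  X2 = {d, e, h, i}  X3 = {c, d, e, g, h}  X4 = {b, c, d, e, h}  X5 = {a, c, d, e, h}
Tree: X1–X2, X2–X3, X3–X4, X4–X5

A tree decomposition must satisfy three properties: every vertex lies in some bag; for every edge, both endpoints lie together in some bag; and for every vertex, the bags containing it form a connected subtree. Here edge (c,i) lies in no bag, so the decomposition is invalid.

No — edge (c,i) lies in no bag.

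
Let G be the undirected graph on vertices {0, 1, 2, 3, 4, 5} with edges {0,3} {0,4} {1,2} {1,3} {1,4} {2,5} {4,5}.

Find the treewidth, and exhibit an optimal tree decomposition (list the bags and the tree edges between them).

Treewidth 2.
Bags: B1 = {0, 3, 4}  B2 = {1, 3, 4}  B3 = {1, 4, 5}  B4 = {1, 2, 5}
Tree: B1–B2, B2–B3, B3–B4

Every bag has size at most 3, so the width is 3 − 1 = 2 and tw(G) ≤ 2. Since 0–3–1–4–0 is a cycle in G, G is not acyclic. Forests are exactly the graphs of treewidth ≤ 1, so tw(G) ≥ 2. Combining the bounds, tw(G) = 2.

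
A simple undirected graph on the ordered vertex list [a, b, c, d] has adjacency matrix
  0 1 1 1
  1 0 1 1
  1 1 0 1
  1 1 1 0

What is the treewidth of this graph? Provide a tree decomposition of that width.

Treewidth 3.
One optimal decomposition is:
Bags: B1 = {a, b, c, d}
Tree: (single bag)

A single bag containing all 4 vertices is trivially a valid decomposition of width 3. For the lower bound, the 4 vertices {a, b, c, d} are pairwise adjacent, and any tree decomposition puts a clique entirely inside one bag — forcing width ≥ 3. The upper and lower bounds meet at 3, so that is the treewidth.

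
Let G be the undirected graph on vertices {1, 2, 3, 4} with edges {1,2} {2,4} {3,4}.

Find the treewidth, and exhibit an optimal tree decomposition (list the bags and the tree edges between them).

Treewidth 1.
Bags: B1 = {3, 4}  B2 = {2, 4}  B3 = {1, 2}
Tree: B1–B2, B2–B3

Each bag holds 2 vertices, so the decomposition has width 1, which upper-bounds the treewidth. Since G has at least one edge (e.g. 3–4), it is not an edgeless graph, so tw(G) ≥ 1. Therefore the treewidth is 1.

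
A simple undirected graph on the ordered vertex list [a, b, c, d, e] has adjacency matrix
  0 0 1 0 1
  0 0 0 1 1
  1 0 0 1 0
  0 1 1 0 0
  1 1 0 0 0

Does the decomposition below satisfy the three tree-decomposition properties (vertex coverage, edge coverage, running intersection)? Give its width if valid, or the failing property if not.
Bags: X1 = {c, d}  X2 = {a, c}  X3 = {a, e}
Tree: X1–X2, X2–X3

A tree decomposition must satisfy three properties: every vertex lies in some bag; for every edge, both endpoints lie together in some bag; and for every vertex, the bags containing it form a connected subtree. Here vertex b appears in no bag, so the decomposition is invalid.

No — vertex b appears in no bag.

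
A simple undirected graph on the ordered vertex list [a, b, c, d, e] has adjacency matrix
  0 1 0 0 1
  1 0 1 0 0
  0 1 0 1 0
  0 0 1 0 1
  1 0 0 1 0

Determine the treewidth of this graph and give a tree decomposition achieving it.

Treewidth 2.
One optimal decomposition is:
Bags: B1 = {a, d, e}  B2 = {a, c, d}  B3 = {a, b, c}
Tree: B1–B2, B2–B3

The largest bag has 3 vertices, giving width 2; this decomposition certifies tw(G) ≤ 2. Since a–e–d–c–b–a is a cycle in G, G is not acyclic. Forests are exactly the graphs of treewidth ≤ 1, so tw(G) ≥ 2. Combining the bounds, tw(G) = 2.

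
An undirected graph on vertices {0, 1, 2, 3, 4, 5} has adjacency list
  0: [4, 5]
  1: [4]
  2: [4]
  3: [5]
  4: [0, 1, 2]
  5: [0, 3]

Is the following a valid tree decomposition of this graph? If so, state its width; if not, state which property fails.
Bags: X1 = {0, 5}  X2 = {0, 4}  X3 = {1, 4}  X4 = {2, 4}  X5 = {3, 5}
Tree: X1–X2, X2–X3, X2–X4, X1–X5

Yes; width 1.

Vertex coverage: the bags together contain {0, 1, 2, 3, 4, 5}, the full vertex set. Edge coverage: each edge of G has both endpoints in at least one bag. Running intersection: for every vertex, the bags containing it form a connected subtree. All three properties hold, so this is a valid tree decomposition of width max|bag| − 1 = 1, and hence tw(G) ≤ 1.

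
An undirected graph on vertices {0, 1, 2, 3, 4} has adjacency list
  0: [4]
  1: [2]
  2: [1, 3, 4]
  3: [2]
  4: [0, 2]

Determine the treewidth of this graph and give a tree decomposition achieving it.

Every bag has size at most 2, so the width is 2 − 1 = 1 and tw(G) ≤ 1. Since G has at least one edge (e.g. 2–4), it is not an edgeless graph, so tw(G) ≥ 1. Therefore the treewidth is 1.

Treewidth 1.
One such decomposition:
Bags: B1 = {2, 4}  B2 = {0, 4}  B3 = {1, 2}  B4 = {2, 3}
Tree: B1–B2, B1–B3, B1–B4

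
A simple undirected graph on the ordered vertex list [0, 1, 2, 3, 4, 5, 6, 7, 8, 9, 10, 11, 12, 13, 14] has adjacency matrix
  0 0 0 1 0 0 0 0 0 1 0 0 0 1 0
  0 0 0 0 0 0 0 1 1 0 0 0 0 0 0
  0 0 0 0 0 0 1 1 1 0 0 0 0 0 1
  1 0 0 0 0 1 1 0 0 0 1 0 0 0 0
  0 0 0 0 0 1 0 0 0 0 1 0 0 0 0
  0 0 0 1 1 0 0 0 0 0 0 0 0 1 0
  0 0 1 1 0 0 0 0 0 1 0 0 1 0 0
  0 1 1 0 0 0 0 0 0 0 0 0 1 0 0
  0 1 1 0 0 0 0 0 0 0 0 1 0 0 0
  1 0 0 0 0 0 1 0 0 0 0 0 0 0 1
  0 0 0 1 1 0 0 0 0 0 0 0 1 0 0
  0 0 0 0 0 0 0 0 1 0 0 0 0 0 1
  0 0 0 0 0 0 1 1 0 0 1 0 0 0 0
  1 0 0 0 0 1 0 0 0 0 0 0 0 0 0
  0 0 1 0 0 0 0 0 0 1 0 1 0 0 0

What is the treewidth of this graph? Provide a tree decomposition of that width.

Treewidth 3.
One such decomposition:
Bags: B1 = {1, 7, 8, 11}  B2 = {2, 7, 8, 11}  B3 = {2, 7, 11, 14}  B4 = {2, 7, 12, 14}  B5 = {2, 6, 12, 14}  B6 = {6, 9, 12, 14}  B7 = {6, 9, 10, 12}  B8 = {3, 6, 9, 10}  B9 = {0, 3, 9, 10}  B10 = {0, 3, 4, 10}  B11 = {0, 3, 4, 5}  B12 = {0, 4, 5, 13}
Tree: B1–B2, B2–B3, B3–B4, B4–B5, B5–B6, B6–B7, B7–B8, B8–B9, B9–B10, B10–B11, B11–B12

Every bag has size at most 4, so the width is 4 − 1 = 3 and tw(G) ≤ 3. For the lower bound: the 4 vertex sets {1,8,11}, {7}, {2}, {6,9,12,14} are disjoint, each induces a connected subgraph, and every pair is joined by at least one edge of G. Contracting each set to a single vertex therefore yields K_{4} as a minor, and since treewidth is minor-monotone, tw(G) ≥ tw(K_{4}) = 3. Therefore the treewidth is 3.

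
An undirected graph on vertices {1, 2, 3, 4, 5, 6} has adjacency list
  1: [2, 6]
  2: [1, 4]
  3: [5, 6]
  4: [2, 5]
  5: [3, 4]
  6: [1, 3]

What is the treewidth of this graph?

A width-2 tree decomposition is:
Bags: B1 = {1, 3, 6}  B2 = {1, 2, 3}  B3 = {2, 3, 4}  B4 = {3, 4, 5}
Tree: B1–B2, B2–B3, B3–B4
The largest bag has 3 vertices, giving width 2; this decomposition certifies tw(G) ≤ 2. Since 3–6–1–2–4–5–3 is a cycle in G, G is not acyclic. Forests are exactly the graphs of treewidth ≤ 1, so tw(G) ≥ 2. Combining the bounds, tw(G) = 2.

2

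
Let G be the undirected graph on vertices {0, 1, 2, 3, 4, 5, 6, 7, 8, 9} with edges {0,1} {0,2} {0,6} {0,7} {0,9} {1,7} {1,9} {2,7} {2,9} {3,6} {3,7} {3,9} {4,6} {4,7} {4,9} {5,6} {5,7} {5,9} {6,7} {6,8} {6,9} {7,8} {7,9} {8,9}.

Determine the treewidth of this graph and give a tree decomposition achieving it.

Each bag holds 4 vertices, so the decomposition has width 3, which upper-bounds the treewidth. Conversely, {0, 1, 7, 9} is a clique of size 4, and the vertices of any clique must share a bag in every tree decomposition; so some bag has ≥ 4 vertices and tw(G) ≥ 3. Hence tw(G) = 3 exactly.

Treewidth 3.
Bags: B1 = {4, 6, 7, 9}  B2 = {0, 6, 7, 9}  B3 = {6, 7, 8, 9}  B4 = {0, 2, 7, 9}  B5 = {5, 6, 7, 9}  B6 = {3, 6, 7, 9}  B7 = {0, 1, 7, 9}
Tree: B1–B2, B2–B3, B2–B4, B3–B5, B3–B6, B2–B7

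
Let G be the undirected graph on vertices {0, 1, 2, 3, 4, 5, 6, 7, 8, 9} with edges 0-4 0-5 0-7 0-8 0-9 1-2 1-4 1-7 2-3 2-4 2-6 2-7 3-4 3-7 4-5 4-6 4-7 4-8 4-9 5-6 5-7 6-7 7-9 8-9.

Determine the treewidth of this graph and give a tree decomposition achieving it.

Every bag has size at most 4, so the width is 4 − 1 = 3 and tw(G) ≤ 3. Conversely, {0, 4, 8, 9} is a clique of size 4, and the vertices of any clique must share a bag in every tree decomposition; so some bag has ≥ 4 vertices and tw(G) ≥ 3. Hence tw(G) = 3 exactly.

Treewidth 3.
One optimal decomposition is:
Bags: B1 = {2, 3, 4, 7}  B2 = {2, 4, 6, 7}  B3 = {4, 5, 6, 7}  B4 = {0, 4, 5, 7}  B5 = {1, 2, 4, 7}  B6 = {0, 4, 7, 9}  B7 = {0, 4, 8, 9}
Tree: B1–B2, B2–B3, B3–B4, B1–B5, B4–B6, B6–B7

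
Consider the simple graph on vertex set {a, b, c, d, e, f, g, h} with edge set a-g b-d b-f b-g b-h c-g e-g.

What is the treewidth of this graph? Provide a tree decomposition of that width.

Treewidth 1.
One such decomposition:
Bags: B1 = {e, g}  B2 = {b, g}  B3 = {b, f}  B4 = {a, g}  B5 = {c, g}  B6 = {b, h}  B7 = {b, d}
Tree: B1–B2, B2–B3, B2–B4, B4–B5, B2–B6, B2–B7

Each bag holds 2 vertices, so the decomposition has width 1, which upper-bounds the treewidth. G has an edge, so its treewidth is at least 1. Hence tw(G) = 1 exactly.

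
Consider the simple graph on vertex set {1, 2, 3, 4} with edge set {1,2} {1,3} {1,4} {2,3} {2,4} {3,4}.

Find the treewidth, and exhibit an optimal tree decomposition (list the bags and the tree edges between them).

A single bag containing all 4 vertices is trivially a valid decomposition of width 3. On the other hand G contains the 4-clique {1, 2, 3, 4}. A clique must lie in a single bag of any decomposition, so no decomposition can have width below 3. Hence tw(G) = 3 exactly.

Treewidth 3.
One optimal decomposition is:
Bags: B1 = {1, 2, 3, 4}
Tree: (single bag)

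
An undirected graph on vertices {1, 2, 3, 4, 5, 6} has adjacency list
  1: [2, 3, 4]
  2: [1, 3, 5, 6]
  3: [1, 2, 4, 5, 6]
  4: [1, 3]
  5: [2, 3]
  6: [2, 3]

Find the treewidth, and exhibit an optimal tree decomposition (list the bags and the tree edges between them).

Treewidth 2.
One such decomposition:
Bags: B1 = {1, 2, 3}  B2 = {2, 3, 6}  B3 = {2, 3, 5}  B4 = {1, 3, 4}
Tree: B1–B2, B1–B3, B1–B4

The largest bag has 3 vertices, giving width 2; this decomposition certifies tw(G) ≤ 2. On the other hand G contains the 3-clique {1, 2, 3}. A clique must lie in a single bag of any decomposition, so no decomposition can have width below 2. The upper and lower bounds meet at 2, so that is the treewidth.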